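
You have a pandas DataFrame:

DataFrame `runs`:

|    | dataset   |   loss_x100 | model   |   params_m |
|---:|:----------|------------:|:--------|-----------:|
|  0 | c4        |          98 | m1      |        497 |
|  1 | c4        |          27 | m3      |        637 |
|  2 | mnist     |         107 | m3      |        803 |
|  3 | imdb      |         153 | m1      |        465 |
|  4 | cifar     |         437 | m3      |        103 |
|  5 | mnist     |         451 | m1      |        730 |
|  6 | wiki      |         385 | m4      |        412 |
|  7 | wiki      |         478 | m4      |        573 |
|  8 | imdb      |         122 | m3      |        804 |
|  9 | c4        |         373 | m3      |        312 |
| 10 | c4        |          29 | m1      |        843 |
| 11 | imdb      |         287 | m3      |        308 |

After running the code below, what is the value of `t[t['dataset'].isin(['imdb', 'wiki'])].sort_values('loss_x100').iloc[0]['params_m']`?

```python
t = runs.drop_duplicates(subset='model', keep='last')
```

308

drop duplicate model (keep=last):
   dataset  loss_x100 model  params_m
7     wiki        478    m4       573
10      c4         29    m1       843
11    imdb        287    m3       308
filter rows where dataset in ['imdb', 'wiki']:
   dataset  loss_x100 model  params_m
7     wiki        478    m4       573
11    imdb        287    m3       308
sort by loss_x100:
   dataset  loss_x100 model  params_m
11    imdb        287    m3       308
7     wiki        478    m4       573
So iloc[0]['params_m'] = 308.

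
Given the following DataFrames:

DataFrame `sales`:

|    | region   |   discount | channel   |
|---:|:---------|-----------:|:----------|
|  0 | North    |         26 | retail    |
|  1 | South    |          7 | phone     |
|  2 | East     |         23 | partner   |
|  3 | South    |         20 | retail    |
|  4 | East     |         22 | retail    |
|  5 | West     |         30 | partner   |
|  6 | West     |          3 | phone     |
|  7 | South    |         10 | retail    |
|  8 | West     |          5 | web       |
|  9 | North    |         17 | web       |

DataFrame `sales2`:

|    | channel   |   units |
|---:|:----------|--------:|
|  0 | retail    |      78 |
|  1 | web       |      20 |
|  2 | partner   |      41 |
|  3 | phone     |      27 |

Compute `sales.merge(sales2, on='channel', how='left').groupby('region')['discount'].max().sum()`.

99

merge on 'channel' (how='left') → 10 rows:
  region  discount  channel  units
0  North        26   retail     78
1  South         7    phone     27
2   East        23  partner     41
3  South        20   retail     78
4   East        22   retail     78
5   West        30  partner     41
6   West         3    phone     27
7  South        10   retail     78
8   West         5      web     20
9  North        17      web     20
group by region, max of discount:
region
East     23
North    26
South    20
West     30
Name: discount, dtype: int64
Finally, sum of the resulting series = 99.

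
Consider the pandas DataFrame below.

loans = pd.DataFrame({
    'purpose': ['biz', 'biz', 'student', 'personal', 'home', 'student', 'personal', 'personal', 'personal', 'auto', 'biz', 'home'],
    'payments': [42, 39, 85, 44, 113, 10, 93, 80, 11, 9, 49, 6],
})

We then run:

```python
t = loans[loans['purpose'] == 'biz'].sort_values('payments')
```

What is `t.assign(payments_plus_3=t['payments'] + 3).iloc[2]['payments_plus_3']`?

52

filter rows where purpose == 'biz':
   purpose  payments
0      biz        42
1      biz        39
10     biz        49
sort by payments:
   purpose  payments
1      biz        39
0      biz        42
10     biz        49
add column payments_plus_3 = t['payments'] + 3:
   purpose  payments  payments_plus_3
1      biz        39               42
0      biz        42               45
10     biz        49               52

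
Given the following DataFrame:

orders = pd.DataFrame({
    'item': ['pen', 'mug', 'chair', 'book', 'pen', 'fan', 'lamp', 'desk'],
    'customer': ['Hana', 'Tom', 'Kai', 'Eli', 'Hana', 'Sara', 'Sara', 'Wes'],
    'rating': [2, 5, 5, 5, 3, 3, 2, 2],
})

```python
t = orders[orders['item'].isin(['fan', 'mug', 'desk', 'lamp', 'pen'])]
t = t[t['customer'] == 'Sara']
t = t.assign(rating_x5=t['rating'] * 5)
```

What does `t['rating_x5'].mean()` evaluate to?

filter rows where item in ['fan', 'mug', 'desk', 'lamp', 'pen']:
   item customer  rating
0   pen     Hana       2
1   mug      Tom       5
4   pen     Hana       3
5   fan     Sara       3
6  lamp     Sara       2
7  desk      Wes       2
filter rows where customer == 'Sara':
   item customer  rating
5   fan     Sara       3
6  lamp     Sara       2
add column rating_x5 = t['rating'] * 5:
   item customer  rating  rating_x5
5   fan     Sara       3         15
6  lamp     Sara       2         10
So mean() = 12.5.

12.5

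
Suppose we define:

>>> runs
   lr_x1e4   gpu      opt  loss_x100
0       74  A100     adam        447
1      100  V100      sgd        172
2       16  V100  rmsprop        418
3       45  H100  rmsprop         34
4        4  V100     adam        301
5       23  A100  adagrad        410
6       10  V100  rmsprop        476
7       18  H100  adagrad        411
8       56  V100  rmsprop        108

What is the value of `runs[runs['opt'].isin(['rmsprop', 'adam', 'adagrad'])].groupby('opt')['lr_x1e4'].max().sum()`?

filter rows where opt in ['rmsprop', 'adam', 'adagrad']:
   lr_x1e4   gpu      opt  loss_x100
0       74  A100     adam        447
2       16  V100  rmsprop        418
3       45  H100  rmsprop         34
4        4  V100     adam        301
5       23  A100  adagrad        410
6       10  V100  rmsprop        476
7       18  H100  adagrad        411
8       56  V100  rmsprop        108
group by opt, max of lr_x1e4:
opt
adagrad    23
adam       74
rmsprop    56
Name: lr_x1e4, dtype: int64
Hence 153.

153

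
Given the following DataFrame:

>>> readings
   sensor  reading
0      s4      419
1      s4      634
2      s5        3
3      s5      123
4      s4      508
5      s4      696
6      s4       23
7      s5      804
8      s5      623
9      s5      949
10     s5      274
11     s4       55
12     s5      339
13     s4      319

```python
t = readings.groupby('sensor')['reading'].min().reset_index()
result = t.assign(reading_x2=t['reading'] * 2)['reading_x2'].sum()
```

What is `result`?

52

group by sensor, min of reading:
sensor
s4    23
s5     3
Name: reading, dtype: int64
reset_index():
  sensor  reading
0     s4       23
1     s5        3
add column reading_x2 = t['reading'] * 2:
  sensor  reading  reading_x2
0     s4       23          46
1     s5        3           6
Taking the sum of column 'reading_x2' gives 52.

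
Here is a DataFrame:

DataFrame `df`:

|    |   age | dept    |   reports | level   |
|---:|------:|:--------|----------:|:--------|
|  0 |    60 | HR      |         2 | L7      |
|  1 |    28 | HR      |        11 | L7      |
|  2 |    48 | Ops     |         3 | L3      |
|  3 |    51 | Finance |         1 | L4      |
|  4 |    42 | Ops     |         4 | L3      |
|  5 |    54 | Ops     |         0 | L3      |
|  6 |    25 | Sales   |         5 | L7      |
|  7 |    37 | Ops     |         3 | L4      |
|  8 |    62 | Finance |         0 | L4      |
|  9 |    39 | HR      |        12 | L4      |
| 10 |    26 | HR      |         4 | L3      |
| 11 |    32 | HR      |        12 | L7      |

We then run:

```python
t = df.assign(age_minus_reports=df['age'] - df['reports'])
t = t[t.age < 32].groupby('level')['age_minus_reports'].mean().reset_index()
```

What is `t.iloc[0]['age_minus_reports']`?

22.0

add column age_minus_reports = df['age'] - df['reports']:
    age     dept  reports level  age_minus_reports
0    60       HR        2    L7                 58
1    28       HR       11    L7                 17
2    48      Ops        3    L3                 45
3    51  Finance        1    L4                 50
4    42      Ops        4    L3                 38
5    54      Ops        0    L3                 54
6    25    Sales        5    L7                 20
7    37      Ops        3    L4                 34
8    62  Finance        0    L4                 62
9    39       HR       12    L4                 27
10   26       HR        4    L3                 22
11   32       HR       12    L7                 20
filter rows where age < 32:
    age   dept  reports level  age_minus_reports
1    28     HR       11    L7                 17
6    25  Sales        5    L7                 20
10   26     HR        4    L3                 22
group by level, mean of age_minus_reports:
level
L3    22.0
L7    18.5
Name: age_minus_reports, dtype: float64
reset_index():
  level  age_minus_reports
0    L3               22.0
1    L7               18.5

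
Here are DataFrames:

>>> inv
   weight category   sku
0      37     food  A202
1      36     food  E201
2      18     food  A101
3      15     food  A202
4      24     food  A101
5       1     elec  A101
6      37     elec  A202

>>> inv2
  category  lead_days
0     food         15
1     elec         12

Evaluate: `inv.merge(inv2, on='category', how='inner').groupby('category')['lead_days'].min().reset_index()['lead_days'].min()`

merge on 'category' (how='inner') → 7 rows:
   weight category   sku  lead_days
0      37     food  A202         15
1      36     food  E201         15
2      18     food  A101         15
3      15     food  A202         15
4      24     food  A101         15
5       1     elec  A101         12
6      37     elec  A202         12
group by category, min of lead_days:
category
elec    12
food    15
Name: lead_days, dtype: int64
reset_index():
  category  lead_days
0     elec         12
1     food         15

12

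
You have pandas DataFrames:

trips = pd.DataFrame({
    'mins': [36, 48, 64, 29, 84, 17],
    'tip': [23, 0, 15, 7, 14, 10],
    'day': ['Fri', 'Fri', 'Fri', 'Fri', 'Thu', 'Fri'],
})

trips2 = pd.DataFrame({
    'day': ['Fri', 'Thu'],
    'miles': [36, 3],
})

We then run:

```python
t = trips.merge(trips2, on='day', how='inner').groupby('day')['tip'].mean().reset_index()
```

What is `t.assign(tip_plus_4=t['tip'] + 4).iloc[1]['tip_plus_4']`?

18.0

merge on 'day' (how='inner') → 6 rows:
   mins  tip  day  miles
0    36   23  Fri     36
1    48    0  Fri     36
2    64   15  Fri     36
3    29    7  Fri     36
4    84   14  Thu      3
5    17   10  Fri     36
group by day, mean of tip:
day
Fri    11.0
Thu    14.0
Name: tip, dtype: float64
reset_index():
   day   tip
0  Fri  11.0
1  Thu  14.0
add column tip_plus_4 = t['tip'] + 4:
   day   tip  tip_plus_4
0  Fri  11.0        15.0
1  Thu  14.0        18.0
value at position 1, column 'tip_plus_4' → 18.0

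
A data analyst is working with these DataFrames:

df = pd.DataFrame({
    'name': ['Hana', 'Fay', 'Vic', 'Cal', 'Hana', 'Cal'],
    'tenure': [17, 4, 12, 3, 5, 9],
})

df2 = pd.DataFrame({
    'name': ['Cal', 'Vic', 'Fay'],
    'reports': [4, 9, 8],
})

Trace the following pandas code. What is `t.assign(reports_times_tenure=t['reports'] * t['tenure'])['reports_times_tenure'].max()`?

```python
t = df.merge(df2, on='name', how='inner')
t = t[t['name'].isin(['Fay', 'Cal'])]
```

36

merge on 'name' (how='inner') → 4 rows:
  name  tenure  reports
0  Fay       4        8
1  Vic      12        9
2  Cal       3        4
3  Cal       9        4
filter rows where name in ['Fay', 'Cal']:
  name  tenure  reports
0  Fay       4        8
2  Cal       3        4
3  Cal       9        4
add column reports_times_tenure = t['reports'] * t['tenure']:
  name  tenure  reports  reports_times_tenure
0  Fay       4        8                    32
2  Cal       3        4                    12
3  Cal       9        4                    36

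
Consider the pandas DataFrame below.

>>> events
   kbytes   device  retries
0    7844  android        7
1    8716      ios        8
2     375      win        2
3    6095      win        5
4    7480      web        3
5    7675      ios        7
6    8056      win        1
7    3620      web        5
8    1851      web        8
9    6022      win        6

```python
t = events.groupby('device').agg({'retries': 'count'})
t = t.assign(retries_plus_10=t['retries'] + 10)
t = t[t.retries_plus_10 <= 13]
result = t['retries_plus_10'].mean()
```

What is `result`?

group by device, count of retries:
         retries
device          
android        1
ios            2
web            3
win            4
add column retries_plus_10 = t['retries'] + 10:
         retries  retries_plus_10
device                           
android        1               11
ios            2               12
web            3               13
win            4               14
filter rows where retries_plus_10 <= 13:
         retries  retries_plus_10
device                           
android        1               11
ios            2               12
web            3               13
Taking the mean of column 'retries_plus_10' gives 12.0.

12.0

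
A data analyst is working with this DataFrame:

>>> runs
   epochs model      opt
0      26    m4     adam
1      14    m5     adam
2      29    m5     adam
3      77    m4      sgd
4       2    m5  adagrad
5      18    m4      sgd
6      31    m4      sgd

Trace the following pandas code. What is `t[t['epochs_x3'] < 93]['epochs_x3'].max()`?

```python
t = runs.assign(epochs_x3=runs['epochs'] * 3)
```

add column epochs_x3 = runs['epochs'] * 3:
   epochs model      opt  epochs_x3
0      26    m4     adam         78
1      14    m5     adam         42
2      29    m5     adam         87
3      77    m4      sgd        231
4       2    m5  adagrad          6
5      18    m4      sgd         54
6      31    m4      sgd         93
filter rows where epochs_x3 < 93:
   epochs model      opt  epochs_x3
0      26    m4     adam         78
1      14    m5     adam         42
2      29    m5     adam         87
4       2    m5  adagrad          6
5      18    m4      sgd         54
Finally, max of column 'epochs_x3' = 87.

87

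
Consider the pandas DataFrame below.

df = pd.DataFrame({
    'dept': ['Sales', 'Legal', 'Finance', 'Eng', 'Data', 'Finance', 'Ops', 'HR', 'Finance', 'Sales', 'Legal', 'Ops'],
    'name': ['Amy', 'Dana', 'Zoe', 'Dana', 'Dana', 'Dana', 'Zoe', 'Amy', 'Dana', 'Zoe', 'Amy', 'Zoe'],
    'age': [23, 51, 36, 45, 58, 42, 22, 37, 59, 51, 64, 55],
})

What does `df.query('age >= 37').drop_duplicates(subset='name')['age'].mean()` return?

filter rows where age >= 37:
       dept  name  age
1     Legal  Dana   51
3       Eng  Dana   45
4      Data  Dana   58
5   Finance  Dana   42
7        HR   Amy   37
8   Finance  Dana   59
9     Sales   Zoe   51
10    Legal   Amy   64
11      Ops   Zoe   55
drop duplicate name (keep=first):
    dept  name  age
1  Legal  Dana   51
7     HR   Amy   37
9  Sales   Zoe   51
mean of column 'age' → 46.3333333333

46.3333333333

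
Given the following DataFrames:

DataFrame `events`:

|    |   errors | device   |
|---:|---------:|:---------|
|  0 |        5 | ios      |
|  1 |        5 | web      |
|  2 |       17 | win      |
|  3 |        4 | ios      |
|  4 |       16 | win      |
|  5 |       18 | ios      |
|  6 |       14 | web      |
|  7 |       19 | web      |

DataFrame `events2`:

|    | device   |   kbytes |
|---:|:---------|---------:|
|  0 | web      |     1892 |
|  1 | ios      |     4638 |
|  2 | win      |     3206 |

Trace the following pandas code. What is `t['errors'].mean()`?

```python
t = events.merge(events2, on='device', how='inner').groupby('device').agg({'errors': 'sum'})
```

32.6666666667

merge on 'device' (how='inner') → 8 rows:
   errors device  kbytes
0       5    ios    4638
1       5    web    1892
2      17    win    3206
3       4    ios    4638
4      16    win    3206
5      18    ios    4638
6      14    web    1892
7      19    web    1892
group by device, sum of errors:
        errors
device        
ios         27
web         38
win         33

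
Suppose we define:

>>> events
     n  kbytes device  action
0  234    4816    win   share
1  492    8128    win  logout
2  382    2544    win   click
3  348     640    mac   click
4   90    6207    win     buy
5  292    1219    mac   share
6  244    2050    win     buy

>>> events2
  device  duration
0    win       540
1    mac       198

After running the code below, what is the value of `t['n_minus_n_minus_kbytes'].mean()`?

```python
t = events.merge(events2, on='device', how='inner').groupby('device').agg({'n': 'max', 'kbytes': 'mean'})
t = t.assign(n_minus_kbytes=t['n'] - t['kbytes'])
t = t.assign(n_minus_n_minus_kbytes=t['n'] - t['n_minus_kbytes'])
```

2839.25

merge on 'device' (how='inner') → 7 rows:
     n  kbytes device  action  duration
0  234    4816    win   share       540
1  492    8128    win  logout       540
2  382    2544    win   click       540
3  348     640    mac   click       198
4   90    6207    win     buy       540
5  292    1219    mac   share       198
6  244    2050    win     buy       540
group by device: max(n), mean(kbytes):
          n  kbytes
device             
mac     348   929.5
win     492  4749.0
add column n_minus_kbytes = t['n'] - t['kbytes']:
          n  kbytes  n_minus_kbytes
device                             
mac     348   929.5          -581.5
win     492  4749.0         -4257.0
add column n_minus_n_minus_kbytes = t['n'] - t['n_minus_kbytes']:
          n  kbytes  n_minus_kbytes  n_minus_n_minus_kbytes
device                                                     
mac     348   929.5          -581.5                   929.5
win     492  4749.0         -4257.0                  4749.0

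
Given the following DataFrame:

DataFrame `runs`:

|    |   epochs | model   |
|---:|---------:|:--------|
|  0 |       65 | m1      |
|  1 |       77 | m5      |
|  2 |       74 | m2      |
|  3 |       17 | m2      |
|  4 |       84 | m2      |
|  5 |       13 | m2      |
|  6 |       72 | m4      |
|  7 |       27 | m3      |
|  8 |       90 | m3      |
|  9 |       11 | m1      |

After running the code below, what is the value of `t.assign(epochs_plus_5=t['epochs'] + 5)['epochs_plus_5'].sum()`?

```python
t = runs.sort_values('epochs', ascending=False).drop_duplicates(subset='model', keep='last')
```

225

sort by epochs descending:
   epochs model
8      90    m3
4      84    m2
1      77    m5
2      74    m2
6      72    m4
0      65    m1
7      27    m3
3      17    m2
5      13    m2
9      11    m1
drop duplicate model (keep=last):
   epochs model
1      77    m5
6      72    m4
7      27    m3
5      13    m2
9      11    m1
add column epochs_plus_5 = t['epochs'] + 5:
   epochs model  epochs_plus_5
1      77    m5             82
6      72    m4             77
7      27    m3             32
5      13    m2             18
9      11    m1             16
Then the sum of column 'epochs_plus_5': 225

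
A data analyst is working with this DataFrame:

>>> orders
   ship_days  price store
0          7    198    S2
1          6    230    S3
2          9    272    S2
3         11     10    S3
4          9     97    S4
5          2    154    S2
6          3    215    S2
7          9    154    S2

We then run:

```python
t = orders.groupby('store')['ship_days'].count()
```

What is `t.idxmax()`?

group by store, count of ship_days:
store
S2    5
S3    2
S4    1
Name: ship_days, dtype: int64

S2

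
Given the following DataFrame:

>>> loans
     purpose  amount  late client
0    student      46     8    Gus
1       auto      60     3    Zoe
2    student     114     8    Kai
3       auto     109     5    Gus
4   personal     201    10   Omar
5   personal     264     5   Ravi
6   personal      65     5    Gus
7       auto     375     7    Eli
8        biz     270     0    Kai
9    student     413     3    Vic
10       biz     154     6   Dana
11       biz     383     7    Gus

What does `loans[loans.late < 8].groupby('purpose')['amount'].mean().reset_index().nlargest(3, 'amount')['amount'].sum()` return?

filter rows where late < 8:
     purpose  amount  late client
1       auto      60     3    Zoe
3       auto     109     5    Gus
5   personal     264     5   Ravi
6   personal      65     5    Gus
7       auto     375     7    Eli
8        biz     270     0    Kai
9    student     413     3    Vic
10       biz     154     6   Dana
11       biz     383     7    Gus
group by purpose, mean of amount:
purpose
auto        181.333333
biz         269.000000
personal    164.500000
student     413.000000
Name: amount, dtype: float64
reset_index():
    purpose      amount
0      auto  181.333333
1       biz  269.000000
2  personal  164.500000
3   student  413.000000
take 3 rows with largest amount:
   purpose      amount
3  student  413.000000
1      biz  269.000000
0     auto  181.333333
Taking the sum of column 'amount' gives 863.333333333.

863.333333333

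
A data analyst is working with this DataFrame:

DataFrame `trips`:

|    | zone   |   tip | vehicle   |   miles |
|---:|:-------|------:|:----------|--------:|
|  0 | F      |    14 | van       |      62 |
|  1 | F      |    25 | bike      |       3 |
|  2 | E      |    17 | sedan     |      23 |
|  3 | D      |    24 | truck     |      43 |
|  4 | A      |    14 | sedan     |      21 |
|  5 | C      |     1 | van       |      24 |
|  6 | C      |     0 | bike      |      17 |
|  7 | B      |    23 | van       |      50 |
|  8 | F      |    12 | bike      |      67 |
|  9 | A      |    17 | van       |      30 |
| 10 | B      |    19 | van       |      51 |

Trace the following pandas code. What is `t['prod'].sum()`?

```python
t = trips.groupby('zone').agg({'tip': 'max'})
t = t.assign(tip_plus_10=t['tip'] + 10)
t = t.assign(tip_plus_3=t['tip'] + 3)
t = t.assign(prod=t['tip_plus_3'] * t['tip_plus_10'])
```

group by zone, max of tip:
      tip
zone     
A      17
B      23
C       1
D      24
E      17
F      25
add column tip_plus_10 = t['tip'] + 10:
      tip  tip_plus_10
zone                  
A      17           27
B      23           33
C       1           11
D      24           34
E      17           27
F      25           35
add column tip_plus_3 = t['tip'] + 3:
      tip  tip_plus_10  tip_plus_3
zone                              
A      17           27          20
B      23           33          26
C       1           11           4
D      24           34          27
E      17           27          20
F      25           35          28
add column prod = t['tip_plus_3'] * t['tip_plus_10']:
      tip  tip_plus_10  tip_plus_3  prod
zone                                    
A      17           27          20   540
B      23           33          26   858
C       1           11           4    44
D      24           34          27   918
E      17           27          20   540
F      25           35          28   980

3880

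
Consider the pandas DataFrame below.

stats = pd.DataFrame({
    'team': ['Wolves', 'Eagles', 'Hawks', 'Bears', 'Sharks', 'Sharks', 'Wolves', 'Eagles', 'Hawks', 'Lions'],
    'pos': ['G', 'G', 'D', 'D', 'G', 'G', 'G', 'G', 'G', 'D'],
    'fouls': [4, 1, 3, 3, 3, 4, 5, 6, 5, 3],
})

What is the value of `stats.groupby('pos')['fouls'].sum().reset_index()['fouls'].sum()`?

37

group by pos, sum of fouls:
pos
D     9
G    28
Name: fouls, dtype: int64
reset_index():
  pos  fouls
0   D      9
1   G     28
sum of column 'fouls' → 37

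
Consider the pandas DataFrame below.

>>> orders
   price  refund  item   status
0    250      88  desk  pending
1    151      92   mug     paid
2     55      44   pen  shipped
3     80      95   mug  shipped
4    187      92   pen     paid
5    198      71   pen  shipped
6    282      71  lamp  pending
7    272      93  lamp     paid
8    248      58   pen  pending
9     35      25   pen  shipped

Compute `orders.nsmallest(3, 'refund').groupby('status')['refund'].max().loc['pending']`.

58

take 3 rows with smallest refund:
   price  refund item   status
9     35      25  pen  shipped
2     55      44  pen  shipped
8    248      58  pen  pending
group by status, max of refund:
status
pending    58
shipped    44
Name: refund, dtype: int64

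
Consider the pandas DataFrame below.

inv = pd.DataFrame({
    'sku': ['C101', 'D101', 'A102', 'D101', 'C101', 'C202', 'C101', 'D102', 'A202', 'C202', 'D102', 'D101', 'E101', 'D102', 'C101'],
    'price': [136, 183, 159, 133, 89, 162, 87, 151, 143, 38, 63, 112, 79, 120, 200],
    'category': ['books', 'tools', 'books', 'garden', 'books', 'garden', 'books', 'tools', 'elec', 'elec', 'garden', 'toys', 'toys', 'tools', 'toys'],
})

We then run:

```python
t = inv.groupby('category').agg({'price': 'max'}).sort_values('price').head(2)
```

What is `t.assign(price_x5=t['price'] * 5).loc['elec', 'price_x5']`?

group by category, max of price:
          price
category       
books       159
elec        143
garden      162
tools       183
toys        200
sort by price:
          price
category       
elec        143
books       159
garden      162
tools       183
toys        200
take first 2 rows:
          price
category       
elec        143
books       159
add column price_x5 = t['price'] * 5:
          price  price_x5
category                 
elec        143       715
books       159       795
Taking the value at row 'elec', column 'price_x5' gives 715.

715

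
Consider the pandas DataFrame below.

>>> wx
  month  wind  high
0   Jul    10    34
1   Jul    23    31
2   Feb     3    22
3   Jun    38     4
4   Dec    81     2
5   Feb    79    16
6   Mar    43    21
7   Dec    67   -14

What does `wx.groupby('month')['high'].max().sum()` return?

83

group by month, max of high:
month
Dec     2
Feb    22
Jul    34
Jun     4
Mar    21
Name: high, dtype: int64
So sum() = 83.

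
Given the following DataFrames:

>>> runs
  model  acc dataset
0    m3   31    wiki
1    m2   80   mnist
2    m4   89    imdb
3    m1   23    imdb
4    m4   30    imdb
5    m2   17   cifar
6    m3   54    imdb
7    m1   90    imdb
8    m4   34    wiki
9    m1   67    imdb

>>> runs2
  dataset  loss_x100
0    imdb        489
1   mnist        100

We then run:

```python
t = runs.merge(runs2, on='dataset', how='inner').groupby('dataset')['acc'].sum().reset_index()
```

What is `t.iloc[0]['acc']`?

353

merge on 'dataset' (how='inner') → 7 rows:
  model  acc dataset  loss_x100
0    m2   80   mnist        100
1    m4   89    imdb        489
2    m1   23    imdb        489
3    m4   30    imdb        489
4    m3   54    imdb        489
5    m1   90    imdb        489
6    m1   67    imdb        489
group by dataset, sum of acc:
dataset
imdb     353
mnist     80
Name: acc, dtype: int64
reset_index():
  dataset  acc
0    imdb  353
1   mnist   80
Hence 353.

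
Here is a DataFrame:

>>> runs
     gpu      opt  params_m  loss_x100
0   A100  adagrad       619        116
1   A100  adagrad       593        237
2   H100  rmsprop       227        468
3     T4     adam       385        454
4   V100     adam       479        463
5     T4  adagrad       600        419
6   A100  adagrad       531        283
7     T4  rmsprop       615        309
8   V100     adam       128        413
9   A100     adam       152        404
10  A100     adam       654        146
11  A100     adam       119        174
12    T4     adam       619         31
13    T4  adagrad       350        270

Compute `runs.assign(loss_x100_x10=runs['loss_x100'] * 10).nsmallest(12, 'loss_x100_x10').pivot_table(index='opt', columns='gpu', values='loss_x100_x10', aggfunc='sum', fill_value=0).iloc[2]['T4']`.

3090

add column loss_x100_x10 = runs['loss_x100'] * 10:
     gpu      opt  params_m  loss_x100  loss_x100_x10
0   A100  adagrad       619        116           1160
1   A100  adagrad       593        237           2370
2   H100  rmsprop       227        468           4680
3     T4     adam       385        454           4540
4   V100     adam       479        463           4630
5     T4  adagrad       600        419           4190
6   A100  adagrad       531        283           2830
7     T4  rmsprop       615        309           3090
8   V100     adam       128        413           4130
9   A100     adam       152        404           4040
10  A100     adam       654        146           1460
11  A100     adam       119        174           1740
12    T4     adam       619         31            310
13    T4  adagrad       350        270           2700
take 12 rows with smallest loss_x100_x10:
     gpu      opt  params_m  loss_x100  loss_x100_x10
12    T4     adam       619         31            310
0   A100  adagrad       619        116           1160
10  A100     adam       654        146           1460
11  A100     adam       119        174           1740
1   A100  adagrad       593        237           2370
13    T4  adagrad       350        270           2700
6   A100  adagrad       531        283           2830
7     T4  rmsprop       615        309           3090
9   A100     adam       152        404           4040
8   V100     adam       128        413           4130
5     T4  adagrad       600        419           4190
3     T4     adam       385        454           4540
pivot: rows=opt, cols=gpu, sum(loss_x100_x10):
gpu      A100    T4  V100
opt                      
adagrad  6360  6890     0
adam     7240  4850  4130
rmsprop     0  3090     0
Finally, value at position 2, column 'T4' = 3090.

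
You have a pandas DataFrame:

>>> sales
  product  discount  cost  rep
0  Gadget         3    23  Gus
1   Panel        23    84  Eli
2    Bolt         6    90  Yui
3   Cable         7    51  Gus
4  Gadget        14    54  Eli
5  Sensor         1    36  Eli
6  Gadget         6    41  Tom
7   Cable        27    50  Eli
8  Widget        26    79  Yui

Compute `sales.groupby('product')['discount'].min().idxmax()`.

Widget

group by product, min of discount:
product
Bolt       6
Cable      7
Gadget     3
Panel     23
Sensor     1
Widget    26
Name: discount, dtype: int64
So idxmax() = Widget.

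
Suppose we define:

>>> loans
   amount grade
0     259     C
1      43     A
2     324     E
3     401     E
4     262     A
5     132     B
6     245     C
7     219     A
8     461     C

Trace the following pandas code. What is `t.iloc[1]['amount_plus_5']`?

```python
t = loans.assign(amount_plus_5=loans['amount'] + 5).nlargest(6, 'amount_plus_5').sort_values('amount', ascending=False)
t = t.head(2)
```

406

add column amount_plus_5 = loans['amount'] + 5:
   amount grade  amount_plus_5
0     259     C            264
1      43     A             48
2     324     E            329
3     401     E            406
4     262     A            267
5     132     B            137
6     245     C            250
7     219     A            224
8     461     C            466
take 6 rows with largest amount_plus_5:
   amount grade  amount_plus_5
8     461     C            466
3     401     E            406
2     324     E            329
4     262     A            267
0     259     C            264
6     245     C            250
sort by amount descending:
   amount grade  amount_plus_5
8     461     C            466
3     401     E            406
2     324     E            329
4     262     A            267
0     259     C            264
6     245     C            250
take first 2 rows:
   amount grade  amount_plus_5
8     461     C            466
3     401     E            406
Reading off the value at position 1, column 'amount_plus_5', we get 406.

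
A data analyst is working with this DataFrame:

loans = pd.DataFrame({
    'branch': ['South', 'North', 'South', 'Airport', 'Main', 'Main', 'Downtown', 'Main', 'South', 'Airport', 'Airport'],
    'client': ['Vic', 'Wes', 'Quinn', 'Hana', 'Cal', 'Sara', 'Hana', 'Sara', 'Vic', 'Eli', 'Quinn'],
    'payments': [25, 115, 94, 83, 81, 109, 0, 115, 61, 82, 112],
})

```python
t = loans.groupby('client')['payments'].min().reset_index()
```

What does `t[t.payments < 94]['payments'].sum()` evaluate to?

group by client, min of payments:
client
Cal       81
Eli       82
Hana       0
Quinn     94
Sara     109
Vic       25
Wes      115
Name: payments, dtype: int64
reset_index():
  client  payments
0    Cal        81
1    Eli        82
2   Hana         0
3  Quinn        94
4   Sara       109
5    Vic        25
6    Wes       115
filter rows where payments < 94:
  client  payments
0    Cal        81
1    Eli        82
2   Hana         0
5    Vic        25
sum of column 'payments' → 188

188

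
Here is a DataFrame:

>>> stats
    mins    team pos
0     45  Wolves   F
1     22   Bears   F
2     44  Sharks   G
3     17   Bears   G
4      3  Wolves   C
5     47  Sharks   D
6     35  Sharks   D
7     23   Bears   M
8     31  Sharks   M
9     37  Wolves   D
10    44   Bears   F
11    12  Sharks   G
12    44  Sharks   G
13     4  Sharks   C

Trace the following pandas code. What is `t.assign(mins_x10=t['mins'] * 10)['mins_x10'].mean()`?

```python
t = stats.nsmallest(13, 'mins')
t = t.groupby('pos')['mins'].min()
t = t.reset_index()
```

190.0

take 13 rows with smallest mins:
    mins    team pos
4      3  Wolves   C
13     4  Sharks   C
11    12  Sharks   G
3     17   Bears   G
1     22   Bears   F
7     23   Bears   M
8     31  Sharks   M
6     35  Sharks   D
9     37  Wolves   D
2     44  Sharks   G
10    44   Bears   F
12    44  Sharks   G
0     45  Wolves   F
group by pos, min of mins:
pos
C     3
D    35
F    22
G    12
M    23
Name: mins, dtype: int64
reset_index():
  pos  mins
0   C     3
1   D    35
2   F    22
3   G    12
4   M    23
add column mins_x10 = t['mins'] * 10:
  pos  mins  mins_x10
0   C     3        30
1   D    35       350
2   F    22       220
3   G    12       120
4   M    23       230
Then the mean of column 'mins_x10': 190.0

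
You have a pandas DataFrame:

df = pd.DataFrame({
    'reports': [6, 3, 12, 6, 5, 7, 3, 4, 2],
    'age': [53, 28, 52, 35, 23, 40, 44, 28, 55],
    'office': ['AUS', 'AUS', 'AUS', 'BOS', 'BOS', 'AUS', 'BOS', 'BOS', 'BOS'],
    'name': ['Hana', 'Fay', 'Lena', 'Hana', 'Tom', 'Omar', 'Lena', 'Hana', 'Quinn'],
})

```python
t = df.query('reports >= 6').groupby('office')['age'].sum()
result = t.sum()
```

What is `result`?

filter rows where reports >= 6:
   reports  age office  name
0        6   53    AUS  Hana
2       12   52    AUS  Lena
3        6   35    BOS  Hana
5        7   40    AUS  Omar
group by office, sum of age:
office
AUS    145
BOS     35
Name: age, dtype: int64
sum of the resulting series → 180

180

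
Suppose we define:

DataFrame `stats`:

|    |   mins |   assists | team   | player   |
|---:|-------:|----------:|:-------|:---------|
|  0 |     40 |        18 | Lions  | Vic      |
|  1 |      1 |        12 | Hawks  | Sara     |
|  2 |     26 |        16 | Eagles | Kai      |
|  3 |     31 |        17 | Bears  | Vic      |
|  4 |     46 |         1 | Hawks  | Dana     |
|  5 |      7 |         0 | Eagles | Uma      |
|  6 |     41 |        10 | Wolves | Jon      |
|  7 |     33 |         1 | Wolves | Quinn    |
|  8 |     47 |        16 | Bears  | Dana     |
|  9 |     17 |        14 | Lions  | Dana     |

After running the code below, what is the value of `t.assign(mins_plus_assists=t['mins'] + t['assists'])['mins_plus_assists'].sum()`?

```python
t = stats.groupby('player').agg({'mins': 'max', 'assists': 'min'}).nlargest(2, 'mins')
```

group by player: max(mins), min(assists):
        mins  assists
player               
Dana      47        1
Jon       41       10
Kai       26       16
Quinn     33        1
Sara       1       12
Uma        7        0
Vic       40       17
take 2 rows with largest mins:
        mins  assists
player               
Dana      47        1
Jon       41       10
add column mins_plus_assists = t['mins'] + t['assists']:
        mins  assists  mins_plus_assists
player                                  
Dana      47        1                 48
Jon       41       10                 51

99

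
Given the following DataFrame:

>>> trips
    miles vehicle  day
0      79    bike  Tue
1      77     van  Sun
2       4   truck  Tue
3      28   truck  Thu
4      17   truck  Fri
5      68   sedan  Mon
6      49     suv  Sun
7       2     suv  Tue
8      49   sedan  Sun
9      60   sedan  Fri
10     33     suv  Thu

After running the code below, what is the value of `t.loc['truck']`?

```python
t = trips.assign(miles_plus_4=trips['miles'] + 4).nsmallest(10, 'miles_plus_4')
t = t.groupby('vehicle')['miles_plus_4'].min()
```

8

add column miles_plus_4 = trips['miles'] + 4:
    miles vehicle  day  miles_plus_4
0      79    bike  Tue            83
1      77     van  Sun            81
2       4   truck  Tue             8
3      28   truck  Thu            32
4      17   truck  Fri            21
5      68   sedan  Mon            72
6      49     suv  Sun            53
7       2     suv  Tue             6
8      49   sedan  Sun            53
9      60   sedan  Fri            64
10     33     suv  Thu            37
take 10 rows with smallest miles_plus_4:
    miles vehicle  day  miles_plus_4
7       2     suv  Tue             6
2       4   truck  Tue             8
4      17   truck  Fri            21
3      28   truck  Thu            32
10     33     suv  Thu            37
6      49     suv  Sun            53
8      49   sedan  Sun            53
9      60   sedan  Fri            64
5      68   sedan  Mon            72
1      77     van  Sun            81
group by vehicle, min of miles_plus_4:
vehicle
sedan    53
suv       6
truck     8
van      81
Name: miles_plus_4, dtype: int64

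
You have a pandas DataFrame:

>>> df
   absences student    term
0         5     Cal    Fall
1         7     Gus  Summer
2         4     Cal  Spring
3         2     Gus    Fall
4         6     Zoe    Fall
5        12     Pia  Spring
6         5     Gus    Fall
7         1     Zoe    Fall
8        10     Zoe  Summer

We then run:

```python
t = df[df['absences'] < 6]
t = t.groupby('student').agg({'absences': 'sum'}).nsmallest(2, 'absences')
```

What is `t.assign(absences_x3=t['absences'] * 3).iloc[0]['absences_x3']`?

filter rows where absences < 6:
   absences student    term
0         5     Cal    Fall
2         4     Cal  Spring
3         2     Gus    Fall
6         5     Gus    Fall
7         1     Zoe    Fall
group by student, sum of absences:
         absences
student          
Cal             9
Gus             7
Zoe             1
take 2 rows with smallest absences:
         absences
student          
Zoe             1
Gus             7
add column absences_x3 = t['absences'] * 3:
         absences  absences_x3
student                       
Zoe             1            3
Gus             7           21
Then the value at position 0, column 'absences_x3': 3

3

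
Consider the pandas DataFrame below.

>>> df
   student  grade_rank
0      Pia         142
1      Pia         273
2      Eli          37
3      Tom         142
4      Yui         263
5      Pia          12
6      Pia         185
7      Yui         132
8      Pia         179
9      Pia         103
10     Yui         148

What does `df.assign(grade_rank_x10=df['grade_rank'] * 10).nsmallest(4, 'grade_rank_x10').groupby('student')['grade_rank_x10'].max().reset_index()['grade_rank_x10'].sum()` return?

2720

add column grade_rank_x10 = df['grade_rank'] * 10:
   student  grade_rank  grade_rank_x10
0      Pia         142            1420
1      Pia         273            2730
2      Eli          37             370
3      Tom         142            1420
4      Yui         263            2630
5      Pia          12             120
6      Pia         185            1850
7      Yui         132            1320
8      Pia         179            1790
9      Pia         103            1030
10     Yui         148            1480
take 4 rows with smallest grade_rank_x10:
  student  grade_rank  grade_rank_x10
5     Pia          12             120
2     Eli          37             370
9     Pia         103            1030
7     Yui         132            1320
group by student, max of grade_rank_x10:
student
Eli     370
Pia    1030
Yui    1320
Name: grade_rank_x10, dtype: int64
reset_index():
  student  grade_rank_x10
0     Eli             370
1     Pia            1030
2     Yui            1320
The sum of column 'grade_rank_x10' is 2720.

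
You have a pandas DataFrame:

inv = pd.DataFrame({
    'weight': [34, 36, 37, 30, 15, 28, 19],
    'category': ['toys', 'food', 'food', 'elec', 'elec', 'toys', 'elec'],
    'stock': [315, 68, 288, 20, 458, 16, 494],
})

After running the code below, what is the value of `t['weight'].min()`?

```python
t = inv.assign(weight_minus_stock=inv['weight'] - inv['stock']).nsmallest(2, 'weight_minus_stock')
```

15

add column weight_minus_stock = inv['weight'] - inv['stock']:
   weight category  stock  weight_minus_stock
0      34     toys    315                -281
1      36     food     68                 -32
2      37     food    288                -251
3      30     elec     20                  10
4      15     elec    458                -443
5      28     toys     16                  12
6      19     elec    494                -475
take 2 rows with smallest weight_minus_stock:
   weight category  stock  weight_minus_stock
6      19     elec    494                -475
4      15     elec    458                -443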